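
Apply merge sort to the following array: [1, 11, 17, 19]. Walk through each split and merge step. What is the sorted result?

Merge sort trace:

Split: [1, 11, 17, 19] -> [1, 11] and [17, 19]
  Split: [1, 11] -> [1] and [11]
  Merge: [1] + [11] -> [1, 11]
  Split: [17, 19] -> [17] and [19]
  Merge: [17] + [19] -> [17, 19]
Merge: [1, 11] + [17, 19] -> [1, 11, 17, 19]

Final sorted array: [1, 11, 17, 19]

The merge sort proceeds by recursively splitting the array and merging sorted halves.
After all merges, the sorted array is [1, 11, 17, 19].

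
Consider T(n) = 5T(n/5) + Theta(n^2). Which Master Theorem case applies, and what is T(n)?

Master Theorem for T(n) = 5T(n/5) + O(n^2):

a = 5, b = 5, c = 2
log_b(a) = log_5(5) = 1.0000

Case 3: c = 2 > log_5(5) = 1.0000
T(n) = O(n^2) = O(n^2)

For T(n) = 5T(n/5) + O(n^2): log_5(5) = 1.0000. This is Case 3 of the Master Theorem (c > log_b(a), work dominated by root), giving O(n^2).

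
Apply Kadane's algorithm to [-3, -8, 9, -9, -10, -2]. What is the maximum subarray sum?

Using Kadane's algorithm on [-3, -8, 9, -9, -10, -2]:

Scanning through the array:
Position 1 (value -8): max_ending_here = -8, max_so_far = -3
Position 2 (value 9): max_ending_here = 9, max_so_far = 9
Position 3 (value -9): max_ending_here = 0, max_so_far = 9
Position 4 (value -10): max_ending_here = -10, max_so_far = 9
Position 5 (value -2): max_ending_here = -2, max_so_far = 9

Maximum subarray: [9]
Maximum sum: 9

The maximum subarray is [9] with sum 9. This subarray runs from index 2 to index 2.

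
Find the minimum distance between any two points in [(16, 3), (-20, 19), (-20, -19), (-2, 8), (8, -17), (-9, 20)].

Computing all pairwise distances among 6 points:

d((16, 3), (-20, 19)) = 39.3954
d((16, 3), (-20, -19)) = 42.19
d((16, 3), (-2, 8)) = 18.6815
d((16, 3), (8, -17)) = 21.5407
d((16, 3), (-9, 20)) = 30.2324
d((-20, 19), (-20, -19)) = 38.0
d((-20, 19), (-2, 8)) = 21.095
d((-20, 19), (8, -17)) = 45.607
d((-20, 19), (-9, 20)) = 11.0454 <-- minimum
d((-20, -19), (-2, 8)) = 32.45
d((-20, -19), (8, -17)) = 28.0713
d((-20, -19), (-9, 20)) = 40.5216
d((-2, 8), (8, -17)) = 26.9258
d((-2, 8), (-9, 20)) = 13.8924
d((8, -17), (-9, 20)) = 40.7185

Closest pair: (-20, 19) and (-9, 20) with distance 11.0454

The closest pair is (-20, 19) and (-9, 20) with Euclidean distance 11.0454. For 6 points, brute-force pairwise comparison is shown above. For large n, the divide-and-conquer algorithm (sort by x, recurse on halves, check the dividing strip) achieves O(n log n).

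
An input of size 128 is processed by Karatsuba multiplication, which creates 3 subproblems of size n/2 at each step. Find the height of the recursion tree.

For divide and conquer with division factor 2:

Problem sizes at each level:
Level 0: 128
Level 1: 64
Level 2: 32
Level 3: 16
Level 4: 8
Level 5: 4
Level 6: 2
Level 7: 1

The root is level 0 and the size-1 base case is level 7 (the tree spans levels 0 through 7, i.e. 8 levels counting the root), so the depth is the number of divisions: log_2(128) = 7

The recursion tree depth is log_2(128) = 7. At each level, the problem size is divided by 2, so it takes 7 divisions to reduce to a base case of size 1. The algorithm makes 3 recursive calls at each level.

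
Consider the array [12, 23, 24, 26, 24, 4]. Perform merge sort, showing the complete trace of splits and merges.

Merge sort trace:

Split: [12, 23, 24, 26, 24, 4] -> [12, 23, 24] and [26, 24, 4]
  Split: [12, 23, 24] -> [12] and [23, 24]
    Split: [23, 24] -> [23] and [24]
    Merge: [23] + [24] -> [23, 24]
  Merge: [12] + [23, 24] -> [12, 23, 24]
  Split: [26, 24, 4] -> [26] and [24, 4]
    Split: [24, 4] -> [24] and [4]
    Merge: [24] + [4] -> [4, 24]
  Merge: [26] + [4, 24] -> [4, 24, 26]
Merge: [12, 23, 24] + [4, 24, 26] -> [4, 12, 23, 24, 24, 26]

Final sorted array: [4, 12, 23, 24, 24, 26]

The merge sort proceeds by recursively splitting the array and merging sorted halves.
After all merges, the sorted array is [4, 12, 23, 24, 24, 26].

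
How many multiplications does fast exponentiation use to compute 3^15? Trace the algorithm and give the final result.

Computing 3^15 by squaring (build up from 3^1; each line after the first costs one multiplication):

3^1 = 3
3^2 = (3^1)^2 = 3^2 = 9
3^3 = 3 * 3^2 = 3 * 9 = 27
3^6 = (3^3)^2 = 27^2 = 729
3^7 = 3 * 3^6 = 3 * 729 = 2187
3^14 = (3^7)^2 = 2187^2 = 4782969
3^15 = 3 * 3^14 = 3 * 4782969 = 14348907

Result: 14348907
Multiplications needed: 6 (6 lines after 3^1)

3^15 = 14348907. Using exponentiation by squaring, this requires 6 multiplications. The key idea: if the exponent is even, square the half-power; if odd, multiply by the base once.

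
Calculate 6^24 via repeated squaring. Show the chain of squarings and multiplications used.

Computing 6^24 by squaring (build up from 6^1; each line after the first costs one multiplication):

6^1 = 6
6^2 = (6^1)^2 = 6^2 = 36
6^3 = 6 * 6^2 = 6 * 36 = 216
6^6 = (6^3)^2 = 216^2 = 46656
6^12 = (6^6)^2 = 46656^2 = 2176782336
6^24 = (6^12)^2 = 2176782336^2 = 4738381338321616896

Result: 4738381338321616896
Multiplications needed: 5 (5 lines after 6^1)

6^24 = 4738381338321616896. Using exponentiation by squaring, this requires 5 multiplications. The key idea: if the exponent is even, square the half-power; if odd, multiply by the base once.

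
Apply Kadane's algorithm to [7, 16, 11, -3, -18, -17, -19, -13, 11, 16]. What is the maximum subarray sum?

Using Kadane's algorithm on [7, 16, 11, -3, -18, -17, -19, -13, 11, 16]:

Scanning through the array:
Position 1 (value 16): max_ending_here = 23, max_so_far = 23
Position 2 (value 11): max_ending_here = 34, max_so_far = 34
Position 3 (value -3): max_ending_here = 31, max_so_far = 34
Position 4 (value -18): max_ending_here = 13, max_so_far = 34
Position 5 (value -17): max_ending_here = -4, max_so_far = 34
Position 6 (value -19): max_ending_here = -19, max_so_far = 34
Position 7 (value -13): max_ending_here = -13, max_so_far = 34
Position 8 (value 11): max_ending_here = 11, max_so_far = 34
Position 9 (value 16): max_ending_here = 27, max_so_far = 34

Maximum subarray: [7, 16, 11]
Maximum sum: 34

The maximum subarray is [7, 16, 11] with sum 34. This subarray runs from index 0 to index 2.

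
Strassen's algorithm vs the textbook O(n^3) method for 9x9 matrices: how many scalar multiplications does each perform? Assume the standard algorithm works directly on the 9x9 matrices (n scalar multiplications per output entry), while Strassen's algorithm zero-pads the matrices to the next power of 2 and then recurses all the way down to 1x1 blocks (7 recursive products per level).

Matrix multiplication for 9x9 matrices:

Strassen's algorithm requires power-of-2 dimensions. Pad 9x9 to 16x16 (next power of 2).

Standard algorithm: 9^3 = 729 multiplications
Strassen's algorithm: 7^(log2(16)) = 7^4 = 2401 multiplications
Difference: 729 - 2401 = -1672 (Strassen uses MORE here due to padding overhead — for small or just-over-power-of-2 n, padding can outweigh the per-level savings)

Standard: 729 multiplications (9^3). Strassen: 2401 multiplications (7^4, after padding to 16x16). Strassen reduces 8 recursive multiplications to 7 at each level.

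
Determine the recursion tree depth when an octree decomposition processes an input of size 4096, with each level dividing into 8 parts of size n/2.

For divide and conquer with division factor 2:

Problem sizes at each level:
Level 0: 4096
Level 1: 2048
Level 2: 1024
Level 3: 512
Level 4: 256
Level 5: 128
Level 6: 64
Level 7: 32
Level 8: 16
Level 9: 8
Level 10: 4
Level 11: 2
Level 12: 1

The root is level 0 and the size-1 base case is level 12 (the tree spans levels 0 through 12, i.e. 13 levels counting the root), so the depth is the number of divisions: log_2(4096) = 12

The recursion tree depth is log_2(4096) = 12. At each level, the problem size is divided by 2, so it takes 12 divisions to reduce to a base case of size 1. The algorithm makes 8 recursive calls at each level.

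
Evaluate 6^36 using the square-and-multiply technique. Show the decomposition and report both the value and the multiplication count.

Computing 6^36 by squaring (build up from 6^1; each line after the first costs one multiplication):

6^1 = 6
6^2 = (6^1)^2 = 6^2 = 36
6^4 = (6^2)^2 = 36^2 = 1296
6^8 = (6^4)^2 = 1296^2 = 1679616
6^9 = 6 * 6^8 = 6 * 1679616 = 10077696
6^18 = (6^9)^2 = 10077696^2 = 101559956668416
6^36 = (6^18)^2 = 101559956668416^2 = 10314424798490535546171949056

Result: 10314424798490535546171949056
Multiplications needed: 6 (6 lines after 6^1)

6^36 = 10314424798490535546171949056. Using exponentiation by squaring, this requires 6 multiplications. The key idea: if the exponent is even, square the half-power; if odd, multiply by the base once.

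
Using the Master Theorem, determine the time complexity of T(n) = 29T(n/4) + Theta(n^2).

Master Theorem for T(n) = 29T(n/4) + O(n^2):

a = 29, b = 4, c = 2
log_b(a) = log_4(29) = 2.4290

Case 1: c = 2 < log_4(29) = 2.4290
T(n) = O(n^(log_4 29))

For T(n) = 29T(n/4) + O(n^2): log_4(29) = 2.4290. This is Case 1 of the Master Theorem (c < log_b(a), work dominated by leaves), giving O(n^(log_4 29)).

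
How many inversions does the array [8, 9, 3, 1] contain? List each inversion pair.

Finding inversions in [8, 9, 3, 1]:

(0, 2): arr[0]=8 > arr[2]=3
(0, 3): arr[0]=8 > arr[3]=1
(1, 2): arr[1]=9 > arr[2]=3
(1, 3): arr[1]=9 > arr[3]=1
(2, 3): arr[2]=3 > arr[3]=1

Total inversions: 5

The array has 5 inversion(s): (0,2), (0,3), (1,2), (1,3), (2,3). Each pair (i,j) satisfies i < j and arr[i] > arr[j].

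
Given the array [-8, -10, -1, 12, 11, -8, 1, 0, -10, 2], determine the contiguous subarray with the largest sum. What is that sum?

Using Kadane's algorithm on [-8, -10, -1, 12, 11, -8, 1, 0, -10, 2]:

Scanning through the array:
Position 1 (value -10): max_ending_here = -10, max_so_far = -8
Position 2 (value -1): max_ending_here = -1, max_so_far = -1
Position 3 (value 12): max_ending_here = 12, max_so_far = 12
Position 4 (value 11): max_ending_here = 23, max_so_far = 23
Position 5 (value -8): max_ending_here = 15, max_so_far = 23
Position 6 (value 1): max_ending_here = 16, max_so_far = 23
Position 7 (value 0): max_ending_here = 16, max_so_far = 23
Position 8 (value -10): max_ending_here = 6, max_so_far = 23
Position 9 (value 2): max_ending_here = 8, max_so_far = 23

Maximum subarray: [12, 11]
Maximum sum: 23

The maximum subarray is [12, 11] with sum 23. This subarray runs from index 3 to index 4.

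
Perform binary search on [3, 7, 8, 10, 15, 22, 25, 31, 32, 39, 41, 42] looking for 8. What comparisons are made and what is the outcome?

Binary search for 8 in [3, 7, 8, 10, 15, 22, 25, 31, 32, 39, 41, 42]:

lo=0, hi=11, mid=5, arr[mid]=22 -> 22 > 8, search left half
lo=0, hi=4, mid=2, arr[mid]=8 -> Found target at index 2!

Binary search finds 8 at index 2 after 2 comparisons. The search repeatedly halves the search space by comparing with the middle element.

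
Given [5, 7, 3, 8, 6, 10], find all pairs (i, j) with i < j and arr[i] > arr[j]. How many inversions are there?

Finding inversions in [5, 7, 3, 8, 6, 10]:

(0, 2): arr[0]=5 > arr[2]=3
(1, 2): arr[1]=7 > arr[2]=3
(1, 4): arr[1]=7 > arr[4]=6
(3, 4): arr[3]=8 > arr[4]=6

Total inversions: 4

The array has 4 inversion(s): (0,2), (1,2), (1,4), (3,4). Each pair (i,j) satisfies i < j and arr[i] > arr[j].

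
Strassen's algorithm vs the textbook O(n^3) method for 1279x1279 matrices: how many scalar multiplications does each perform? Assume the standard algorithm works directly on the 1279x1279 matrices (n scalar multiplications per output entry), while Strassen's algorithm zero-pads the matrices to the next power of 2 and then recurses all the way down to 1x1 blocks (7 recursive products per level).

Matrix multiplication for 1279x1279 matrices:

Strassen's algorithm requires power-of-2 dimensions. Pad 1279x1279 to 2048x2048 (next power of 2).

Standard algorithm: 1279^3 = 2092240639 multiplications
Strassen's algorithm: 7^(log2(2048)) = 7^11 = 1977326743 multiplications
Savings: 2092240639 - 1977326743 = 114913896 multiplications

Standard: 2092240639 multiplications (1279^3). Strassen: 1977326743 multiplications (7^11, after padding to 2048x2048). Strassen reduces 8 recursive multiplications to 7 at each level.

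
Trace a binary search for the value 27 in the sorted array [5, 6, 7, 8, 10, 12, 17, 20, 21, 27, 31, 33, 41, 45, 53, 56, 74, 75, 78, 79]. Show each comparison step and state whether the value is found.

Binary search for 27 in [5, 6, 7, 8, 10, 12, 17, 20, 21, 27, 31, 33, 41, 45, 53, 56, 74, 75, 78, 79]:

lo=0, hi=19, mid=9, arr[mid]=27 -> Found target at index 9!

Binary search finds 27 at index 9 after 1 comparisons. The search repeatedly halves the search space by comparing with the middle element.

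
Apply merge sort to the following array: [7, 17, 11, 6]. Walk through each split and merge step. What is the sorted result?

Merge sort trace:

Split: [7, 17, 11, 6] -> [7, 17] and [11, 6]
  Split: [7, 17] -> [7] and [17]
  Merge: [7] + [17] -> [7, 17]
  Split: [11, 6] -> [11] and [6]
  Merge: [11] + [6] -> [6, 11]
Merge: [7, 17] + [6, 11] -> [6, 7, 11, 17]

Final sorted array: [6, 7, 11, 17]

The merge sort proceeds by recursively splitting the array and merging sorted halves.
After all merges, the sorted array is [6, 7, 11, 17].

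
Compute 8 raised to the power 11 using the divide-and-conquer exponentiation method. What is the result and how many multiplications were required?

Computing 8^11 by squaring (build up from 8^1; each line after the first costs one multiplication):

8^1 = 8
8^2 = (8^1)^2 = 8^2 = 64
8^4 = (8^2)^2 = 64^2 = 4096
8^5 = 8 * 8^4 = 8 * 4096 = 32768
8^10 = (8^5)^2 = 32768^2 = 1073741824
8^11 = 8 * 8^10 = 8 * 1073741824 = 8589934592

Result: 8589934592
Multiplications needed: 5 (5 lines after 8^1)

8^11 = 8589934592. Using exponentiation by squaring, this requires 5 multiplications. The key idea: if the exponent is even, square the half-power; if odd, multiply by the base once.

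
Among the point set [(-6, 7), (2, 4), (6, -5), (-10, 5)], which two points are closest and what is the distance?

Computing all pairwise distances among 4 points:

d((-6, 7), (2, 4)) = 8.544
d((-6, 7), (6, -5)) = 16.9706
d((-6, 7), (-10, 5)) = 4.4721 <-- minimum
d((2, 4), (6, -5)) = 9.8489
d((2, 4), (-10, 5)) = 12.0416
d((6, -5), (-10, 5)) = 18.868

Closest pair: (-6, 7) and (-10, 5) with distance 4.4721

The closest pair is (-6, 7) and (-10, 5) with Euclidean distance 4.4721. For 4 points, brute-force pairwise comparison is shown above. For large n, the divide-and-conquer algorithm (sort by x, recurse on halves, check the dividing strip) achieves O(n log n).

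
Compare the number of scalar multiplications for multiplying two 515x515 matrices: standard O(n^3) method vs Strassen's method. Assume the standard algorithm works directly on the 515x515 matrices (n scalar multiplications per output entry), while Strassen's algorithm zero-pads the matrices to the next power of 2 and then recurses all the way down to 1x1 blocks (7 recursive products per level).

Matrix multiplication for 515x515 matrices:

Strassen's algorithm requires power-of-2 dimensions. Pad 515x515 to 1024x1024 (next power of 2).

Standard algorithm: 515^3 = 136590875 multiplications
Strassen's algorithm: 7^(log2(1024)) = 7^10 = 282475249 multiplications
Difference: 136590875 - 282475249 = -145884374 (Strassen uses MORE here due to padding overhead — for small or just-over-power-of-2 n, padding can outweigh the per-level savings)

Standard: 136590875 multiplications (515^3). Strassen: 282475249 multiplications (7^10, after padding to 1024x1024). Strassen reduces 8 recursive multiplications to 7 at each level.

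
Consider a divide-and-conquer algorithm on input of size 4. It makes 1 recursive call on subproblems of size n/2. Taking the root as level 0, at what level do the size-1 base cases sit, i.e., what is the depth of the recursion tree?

For divide and conquer with division factor 2:

Problem sizes at each level:
Level 0: 4
Level 1: 2
Level 2: 1

The root is level 0 and the size-1 base case is level 2 (the tree spans levels 0 through 2, i.e. 3 levels counting the root), so the depth is the number of divisions: log_2(4) = 2

The recursion tree depth is log_2(4) = 2. At each level, the problem size is divided by 2, so it takes 2 divisions to reduce to a base case of size 1. The algorithm makes 1 recursive call at each level.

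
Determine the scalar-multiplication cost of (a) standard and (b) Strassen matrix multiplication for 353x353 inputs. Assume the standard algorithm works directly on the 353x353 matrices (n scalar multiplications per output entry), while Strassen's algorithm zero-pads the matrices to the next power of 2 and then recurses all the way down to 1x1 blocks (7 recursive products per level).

Matrix multiplication for 353x353 matrices:

Strassen's algorithm requires power-of-2 dimensions. Pad 353x353 to 512x512 (next power of 2).

Standard algorithm: 353^3 = 43986977 multiplications
Strassen's algorithm: 7^(log2(512)) = 7^9 = 40353607 multiplications
Savings: 43986977 - 40353607 = 3633370 multiplications

Standard: 43986977 multiplications (353^3). Strassen: 40353607 multiplications (7^9, after padding to 512x512). Strassen reduces 8 recursive multiplications to 7 at each level.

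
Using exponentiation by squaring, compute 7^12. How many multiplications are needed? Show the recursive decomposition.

Computing 7^12 by squaring (build up from 7^1; each line after the first costs one multiplication):

7^1 = 7
7^2 = (7^1)^2 = 7^2 = 49
7^3 = 7 * 7^2 = 7 * 49 = 343
7^6 = (7^3)^2 = 343^2 = 117649
7^12 = (7^6)^2 = 117649^2 = 13841287201

Result: 13841287201
Multiplications needed: 4 (4 lines after 7^1)

7^12 = 13841287201. Using exponentiation by squaring, this requires 4 multiplications. The key idea: if the exponent is even, square the half-power; if odd, multiply by the base once.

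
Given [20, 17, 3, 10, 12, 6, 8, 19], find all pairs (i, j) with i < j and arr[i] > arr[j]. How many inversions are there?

Finding inversions in [20, 17, 3, 10, 12, 6, 8, 19]:

(0, 1): arr[0]=20 > arr[1]=17
(0, 2): arr[0]=20 > arr[2]=3
(0, 3): arr[0]=20 > arr[3]=10
(0, 4): arr[0]=20 > arr[4]=12
(0, 5): arr[0]=20 > arr[5]=6
(0, 6): arr[0]=20 > arr[6]=8
(0, 7): arr[0]=20 > arr[7]=19
(1, 2): arr[1]=17 > arr[2]=3
(1, 3): arr[1]=17 > arr[3]=10
(1, 4): arr[1]=17 > arr[4]=12
(1, 5): arr[1]=17 > arr[5]=6
(1, 6): arr[1]=17 > arr[6]=8
(3, 5): arr[3]=10 > arr[5]=6
(3, 6): arr[3]=10 > arr[6]=8
(4, 5): arr[4]=12 > arr[5]=6
(4, 6): arr[4]=12 > arr[6]=8

Total inversions: 16

The array has 16 inversion(s): (0,1), (0,2), (0,3), (0,4), (0,5), (0,6), (0,7), (1,2), (1,3), (1,4), (1,5), (1,6), (3,5), (3,6), (4,5), (4,6). Each pair (i,j) satisfies i < j and arr[i] > arr[j].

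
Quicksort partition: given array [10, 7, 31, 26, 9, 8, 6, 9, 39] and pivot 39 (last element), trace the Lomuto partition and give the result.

Lomuto partition with pivot = 39:

Initial array: [10, 7, 31, 26, 9, 8, 6, 9, 39]

arr[0]=10 <= 39: swap with position 0, array becomes [10, 7, 31, 26, 9, 8, 6, 9, 39]
arr[1]=7 <= 39: swap with position 1, array becomes [10, 7, 31, 26, 9, 8, 6, 9, 39]
arr[2]=31 <= 39: swap with position 2, array becomes [10, 7, 31, 26, 9, 8, 6, 9, 39]
arr[3]=26 <= 39: swap with position 3, array becomes [10, 7, 31, 26, 9, 8, 6, 9, 39]
arr[4]=9 <= 39: swap with position 4, array becomes [10, 7, 31, 26, 9, 8, 6, 9, 39]
arr[5]=8 <= 39: swap with position 5, array becomes [10, 7, 31, 26, 9, 8, 6, 9, 39]
arr[6]=6 <= 39: swap with position 6, array becomes [10, 7, 31, 26, 9, 8, 6, 9, 39]
arr[7]=9 <= 39: swap with position 7, array becomes [10, 7, 31, 26, 9, 8, 6, 9, 39]

Place pivot at position 8: [10, 7, 31, 26, 9, 8, 6, 9, 39]
Pivot position: 8

After partitioning with pivot 39, the array becomes [10, 7, 31, 26, 9, 8, 6, 9, 39]. The pivot is placed at index 8. All elements to the left of the pivot are <= 39, and all elements to the right are > 39.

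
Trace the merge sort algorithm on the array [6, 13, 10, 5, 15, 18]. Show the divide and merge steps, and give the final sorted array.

Merge sort trace:

Split: [6, 13, 10, 5, 15, 18] -> [6, 13, 10] and [5, 15, 18]
  Split: [6, 13, 10] -> [6] and [13, 10]
    Split: [13, 10] -> [13] and [10]
    Merge: [13] + [10] -> [10, 13]
  Merge: [6] + [10, 13] -> [6, 10, 13]
  Split: [5, 15, 18] -> [5] and [15, 18]
    Split: [15, 18] -> [15] and [18]
    Merge: [15] + [18] -> [15, 18]
  Merge: [5] + [15, 18] -> [5, 15, 18]
Merge: [6, 10, 13] + [5, 15, 18] -> [5, 6, 10, 13, 15, 18]

Final sorted array: [5, 6, 10, 13, 15, 18]

The merge sort proceeds by recursively splitting the array and merging sorted halves.
After all merges, the sorted array is [5, 6, 10, 13, 15, 18].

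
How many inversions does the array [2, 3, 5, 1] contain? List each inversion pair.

Finding inversions in [2, 3, 5, 1]:

(0, 3): arr[0]=2 > arr[3]=1
(1, 3): arr[1]=3 > arr[3]=1
(2, 3): arr[2]=5 > arr[3]=1

Total inversions: 3

The array has 3 inversion(s): (0,3), (1,3), (2,3). Each pair (i,j) satisfies i < j and arr[i] > arr[j].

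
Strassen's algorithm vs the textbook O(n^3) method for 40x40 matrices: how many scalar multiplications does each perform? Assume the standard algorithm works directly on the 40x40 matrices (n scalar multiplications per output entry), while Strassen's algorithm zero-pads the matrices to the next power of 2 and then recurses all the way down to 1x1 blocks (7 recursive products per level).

Matrix multiplication for 40x40 matrices:

Strassen's algorithm requires power-of-2 dimensions. Pad 40x40 to 64x64 (next power of 2).

Standard algorithm: 40^3 = 64000 multiplications
Strassen's algorithm: 7^(log2(64)) = 7^6 = 117649 multiplications
Difference: 64000 - 117649 = -53649 (Strassen uses MORE here due to padding overhead — for small or just-over-power-of-2 n, padding can outweigh the per-level savings)

Standard: 64000 multiplications (40^3). Strassen: 117649 multiplications (7^6, after padding to 64x64). Strassen reduces 8 recursive multiplications to 7 at each level.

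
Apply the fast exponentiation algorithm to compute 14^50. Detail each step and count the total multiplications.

Computing 14^50 by squaring (build up from 14^1; each line after the first costs one multiplication):

14^1 = 14
14^2 = (14^1)^2 = 14^2 = 196
14^3 = 14 * 14^2 = 14 * 196 = 2744
14^6 = (14^3)^2 = 2744^2 = 7529536
14^12 = (14^6)^2 = 7529536^2 = 56693912375296
14^24 = (14^12)^2 = 56693912375296^2 = 3214199700417740936751087616
14^25 = 14 * 14^24 = 14 * 3214199700417740936751087616 = 44998795805848373114515226624
14^50 = (14^25)^2 = 44998795805848373114515226624^2 = 2024891623976437135118764865774783290467102632746078437376

Result: 2024891623976437135118764865774783290467102632746078437376
Multiplications needed: 7 (7 lines after 14^1)

14^50 = 2024891623976437135118764865774783290467102632746078437376. Using exponentiation by squaring, this requires 7 multiplications. The key idea: if the exponent is even, square the half-power; if odd, multiply by the base once.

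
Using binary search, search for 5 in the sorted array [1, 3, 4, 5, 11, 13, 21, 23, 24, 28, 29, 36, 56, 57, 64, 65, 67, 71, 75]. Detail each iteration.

Binary search for 5 in [1, 3, 4, 5, 11, 13, 21, 23, 24, 28, 29, 36, 56, 57, 64, 65, 67, 71, 75]:

lo=0, hi=18, mid=9, arr[mid]=28 -> 28 > 5, search left half
lo=0, hi=8, mid=4, arr[mid]=11 -> 11 > 5, search left half
lo=0, hi=3, mid=1, arr[mid]=3 -> 3 < 5, search right half
lo=2, hi=3, mid=2, arr[mid]=4 -> 4 < 5, search right half
lo=3, hi=3, mid=3, arr[mid]=5 -> Found target at index 3!

Binary search finds 5 at index 3 after 5 comparisons. The search repeatedly halves the search space by comparing with the middle element.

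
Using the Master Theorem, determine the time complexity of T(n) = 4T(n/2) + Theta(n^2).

Master Theorem for T(n) = 4T(n/2) + O(n^2):

a = 4, b = 2, c = 2
log_b(a) = log_2(4) = 2.0000

Case 2: c = 2 = log_2(4) = 2.0000
T(n) = O(n^2 log n) = O(n^2 log n)

For T(n) = 4T(n/2) + O(n^2): log_2(4) = 2.0000. This is Case 2 of the Master Theorem (c = log_b(a), equal work at all levels), giving O(n^2 log n).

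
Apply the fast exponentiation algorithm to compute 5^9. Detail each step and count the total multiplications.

Computing 5^9 by squaring (build up from 5^1; each line after the first costs one multiplication):

5^1 = 5
5^2 = (5^1)^2 = 5^2 = 25
5^4 = (5^2)^2 = 25^2 = 625
5^8 = (5^4)^2 = 625^2 = 390625
5^9 = 5 * 5^8 = 5 * 390625 = 1953125

Result: 1953125
Multiplications needed: 4 (4 lines after 5^1)

5^9 = 1953125. Using exponentiation by squaring, this requires 4 multiplications. The key idea: if the exponent is even, square the half-power; if odd, multiply by the base once.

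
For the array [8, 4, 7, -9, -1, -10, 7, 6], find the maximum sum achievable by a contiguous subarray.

Using Kadane's algorithm on [8, 4, 7, -9, -1, -10, 7, 6]:

Scanning through the array:
Position 1 (value 4): max_ending_here = 12, max_so_far = 12
Position 2 (value 7): max_ending_here = 19, max_so_far = 19
Position 3 (value -9): max_ending_here = 10, max_so_far = 19
Position 4 (value -1): max_ending_here = 9, max_so_far = 19
Position 5 (value -10): max_ending_here = -1, max_so_far = 19
Position 6 (value 7): max_ending_here = 7, max_so_far = 19
Position 7 (value 6): max_ending_here = 13, max_so_far = 19

Maximum subarray: [8, 4, 7]
Maximum sum: 19

The maximum subarray is [8, 4, 7] with sum 19. This subarray runs from index 0 to index 2.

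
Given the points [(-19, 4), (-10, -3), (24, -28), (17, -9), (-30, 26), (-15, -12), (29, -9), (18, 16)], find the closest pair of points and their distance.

Computing all pairwise distances among 8 points:

d((-19, 4), (-10, -3)) = 11.4018
d((-19, 4), (24, -28)) = 53.6004
d((-19, 4), (17, -9)) = 38.2753
d((-19, 4), (-30, 26)) = 24.5967
d((-19, 4), (-15, -12)) = 16.4924
d((-19, 4), (29, -9)) = 49.7293
d((-19, 4), (18, 16)) = 38.8973
d((-10, -3), (24, -28)) = 42.2019
d((-10, -3), (17, -9)) = 27.6586
d((-10, -3), (-30, 26)) = 35.2278
d((-10, -3), (-15, -12)) = 10.2956 <-- minimum
d((-10, -3), (29, -9)) = 39.4588
d((-10, -3), (18, 16)) = 33.8378
d((24, -28), (17, -9)) = 20.2485
d((24, -28), (-30, 26)) = 76.3675
d((24, -28), (-15, -12)) = 42.1545
d((24, -28), (29, -9)) = 19.6469
d((24, -28), (18, 16)) = 44.4072
d((17, -9), (-30, 26)) = 58.6003
d((17, -9), (-15, -12)) = 32.1403
d((17, -9), (29, -9)) = 12.0
d((17, -9), (18, 16)) = 25.02
d((-30, 26), (-15, -12)) = 40.8534
d((-30, 26), (29, -9)) = 68.6003
d((-30, 26), (18, 16)) = 49.0306
d((-15, -12), (29, -9)) = 44.1022
d((-15, -12), (18, 16)) = 43.2782
d((29, -9), (18, 16)) = 27.313

Closest pair: (-10, -3) and (-15, -12) with distance 10.2956

The closest pair is (-10, -3) and (-15, -12) with Euclidean distance 10.2956. For 8 points, brute-force pairwise comparison is shown above. For large n, the divide-and-conquer algorithm (sort by x, recurse on halves, check the dividing strip) achieves O(n log n).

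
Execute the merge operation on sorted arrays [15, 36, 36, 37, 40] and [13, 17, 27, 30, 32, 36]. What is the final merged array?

Merging process:

Compare 15 vs 13: take 13 from right. Merged: [13]
Compare 15 vs 17: take 15 from left. Merged: [13, 15]
Compare 36 vs 17: take 17 from right. Merged: [13, 15, 17]
Compare 36 vs 27: take 27 from right. Merged: [13, 15, 17, 27]
Compare 36 vs 30: take 30 from right. Merged: [13, 15, 17, 27, 30]
Compare 36 vs 32: take 32 from right. Merged: [13, 15, 17, 27, 30, 32]
Compare 36 vs 36: take 36 from left. Merged: [13, 15, 17, 27, 30, 32, 36]
Compare 36 vs 36: take 36 from left. Merged: [13, 15, 17, 27, 30, 32, 36, 36]
Compare 37 vs 36: take 36 from right. Merged: [13, 15, 17, 27, 30, 32, 36, 36, 36]
Append remaining from left: [37, 40]. Merged: [13, 15, 17, 27, 30, 32, 36, 36, 36, 37, 40]

Final merged array: [13, 15, 17, 27, 30, 32, 36, 36, 36, 37, 40]
Total comparisons: 9

The merged array is [13, 15, 17, 27, 30, 32, 36, 36, 36, 37, 40], requiring 9 comparisons. The merge step runs in O(n) time where n is the total number of elements.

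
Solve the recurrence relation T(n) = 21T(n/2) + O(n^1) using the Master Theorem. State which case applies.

Master Theorem for T(n) = 21T(n/2) + O(n^1):

a = 21, b = 2, c = 1
log_b(a) = log_2(21) = 4.3923

Case 1: c = 1 < log_2(21) = 4.3923
T(n) = O(n^(log_2 21))

For T(n) = 21T(n/2) + O(n^1): log_2(21) = 4.3923. This is Case 1 of the Master Theorem (c < log_b(a), work dominated by leaves), giving O(n^(log_2 21)).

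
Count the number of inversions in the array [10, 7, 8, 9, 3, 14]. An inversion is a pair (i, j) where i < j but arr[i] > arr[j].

Finding inversions in [10, 7, 8, 9, 3, 14]:

(0, 1): arr[0]=10 > arr[1]=7
(0, 2): arr[0]=10 > arr[2]=8
(0, 3): arr[0]=10 > arr[3]=9
(0, 4): arr[0]=10 > arr[4]=3
(1, 4): arr[1]=7 > arr[4]=3
(2, 4): arr[2]=8 > arr[4]=3
(3, 4): arr[3]=9 > arr[4]=3

Total inversions: 7

The array has 7 inversion(s): (0,1), (0,2), (0,3), (0,4), (1,4), (2,4), (3,4). Each pair (i,j) satisfies i < j and arr[i] > arr[j].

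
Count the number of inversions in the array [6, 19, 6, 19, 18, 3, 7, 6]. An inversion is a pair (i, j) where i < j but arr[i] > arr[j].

Finding inversions in [6, 19, 6, 19, 18, 3, 7, 6]:

(0, 5): arr[0]=6 > arr[5]=3
(1, 2): arr[1]=19 > arr[2]=6
(1, 4): arr[1]=19 > arr[4]=18
(1, 5): arr[1]=19 > arr[5]=3
(1, 6): arr[1]=19 > arr[6]=7
(1, 7): arr[1]=19 > arr[7]=6
(2, 5): arr[2]=6 > arr[5]=3
(3, 4): arr[3]=19 > arr[4]=18
(3, 5): arr[3]=19 > arr[5]=3
(3, 6): arr[3]=19 > arr[6]=7
(3, 7): arr[3]=19 > arr[7]=6
(4, 5): arr[4]=18 > arr[5]=3
(4, 6): arr[4]=18 > arr[6]=7
(4, 7): arr[4]=18 > arr[7]=6
(6, 7): arr[6]=7 > arr[7]=6

Total inversions: 15

The array has 15 inversion(s): (0,5), (1,2), (1,4), (1,5), (1,6), (1,7), (2,5), (3,4), (3,5), (3,6), (3,7), (4,5), (4,6), (4,7), (6,7). Each pair (i,j) satisfies i < j and arr[i] > arr[j].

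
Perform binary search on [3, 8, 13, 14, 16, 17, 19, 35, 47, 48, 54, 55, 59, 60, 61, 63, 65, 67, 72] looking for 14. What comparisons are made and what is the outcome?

Binary search for 14 in [3, 8, 13, 14, 16, 17, 19, 35, 47, 48, 54, 55, 59, 60, 61, 63, 65, 67, 72]:

lo=0, hi=18, mid=9, arr[mid]=48 -> 48 > 14, search left half
lo=0, hi=8, mid=4, arr[mid]=16 -> 16 > 14, search left half
lo=0, hi=3, mid=1, arr[mid]=8 -> 8 < 14, search right half
lo=2, hi=3, mid=2, arr[mid]=13 -> 13 < 14, search right half
lo=3, hi=3, mid=3, arr[mid]=14 -> Found target at index 3!

Binary search finds 14 at index 3 after 5 comparisons. The search repeatedly halves the search space by comparing with the middle element.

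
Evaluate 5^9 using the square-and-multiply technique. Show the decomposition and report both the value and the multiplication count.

Computing 5^9 by squaring (build up from 5^1; each line after the first costs one multiplication):

5^1 = 5
5^2 = (5^1)^2 = 5^2 = 25
5^4 = (5^2)^2 = 25^2 = 625
5^8 = (5^4)^2 = 625^2 = 390625
5^9 = 5 * 5^8 = 5 * 390625 = 1953125

Result: 1953125
Multiplications needed: 4 (4 lines after 5^1)

5^9 = 1953125. Using exponentiation by squaring, this requires 4 multiplications. The key idea: if the exponent is even, square the half-power; if odd, multiply by the base once.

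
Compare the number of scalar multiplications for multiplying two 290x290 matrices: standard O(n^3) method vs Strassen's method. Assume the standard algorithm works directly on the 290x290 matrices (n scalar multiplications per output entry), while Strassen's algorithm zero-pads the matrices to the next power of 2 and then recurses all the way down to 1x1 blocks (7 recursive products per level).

Matrix multiplication for 290x290 matrices:

Strassen's algorithm requires power-of-2 dimensions. Pad 290x290 to 512x512 (next power of 2).

Standard algorithm: 290^3 = 24389000 multiplications
Strassen's algorithm: 7^(log2(512)) = 7^9 = 40353607 multiplications
Difference: 24389000 - 40353607 = -15964607 (Strassen uses MORE here due to padding overhead — for small or just-over-power-of-2 n, padding can outweigh the per-level savings)

Standard: 24389000 multiplications (290^3). Strassen: 40353607 multiplications (7^9, after padding to 512x512). Strassen reduces 8 recursive multiplications to 7 at each level.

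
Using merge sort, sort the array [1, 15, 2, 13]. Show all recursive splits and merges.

Merge sort trace:

Split: [1, 15, 2, 13] -> [1, 15] and [2, 13]
  Split: [1, 15] -> [1] and [15]
  Merge: [1] + [15] -> [1, 15]
  Split: [2, 13] -> [2] and [13]
  Merge: [2] + [13] -> [2, 13]
Merge: [1, 15] + [2, 13] -> [1, 2, 13, 15]

Final sorted array: [1, 2, 13, 15]

The merge sort proceeds by recursively splitting the array and merging sorted halves.
After all merges, the sorted array is [1, 2, 13, 15].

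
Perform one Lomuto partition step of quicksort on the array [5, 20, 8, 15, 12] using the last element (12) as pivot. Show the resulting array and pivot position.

Lomuto partition with pivot = 12:

Initial array: [5, 20, 8, 15, 12]

arr[0]=5 <= 12: swap with position 0, array becomes [5, 20, 8, 15, 12]
arr[1]=20 > 12: no swap
arr[2]=8 <= 12: swap with position 1, array becomes [5, 8, 20, 15, 12]
arr[3]=15 > 12: no swap

Place pivot at position 2: [5, 8, 12, 15, 20]
Pivot position: 2

After partitioning with pivot 12, the array becomes [5, 8, 12, 15, 20]. The pivot is placed at index 2. All elements to the left of the pivot are <= 12, and all elements to the right are > 12.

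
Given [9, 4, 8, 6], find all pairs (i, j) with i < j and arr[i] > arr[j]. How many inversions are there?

Finding inversions in [9, 4, 8, 6]:

(0, 1): arr[0]=9 > arr[1]=4
(0, 2): arr[0]=9 > arr[2]=8
(0, 3): arr[0]=9 > arr[3]=6
(2, 3): arr[2]=8 > arr[3]=6

Total inversions: 4

The array has 4 inversion(s): (0,1), (0,2), (0,3), (2,3). Each pair (i,j) satisfies i < j and arr[i] > arr[j].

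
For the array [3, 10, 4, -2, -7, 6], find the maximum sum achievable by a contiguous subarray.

Using Kadane's algorithm on [3, 10, 4, -2, -7, 6]:

Scanning through the array:
Position 1 (value 10): max_ending_here = 13, max_so_far = 13
Position 2 (value 4): max_ending_here = 17, max_so_far = 17
Position 3 (value -2): max_ending_here = 15, max_so_far = 17
Position 4 (value -7): max_ending_here = 8, max_so_far = 17
Position 5 (value 6): max_ending_here = 14, max_so_far = 17

Maximum subarray: [3, 10, 4]
Maximum sum: 17

The maximum subarray is [3, 10, 4] with sum 17. This subarray runs from index 0 to index 2.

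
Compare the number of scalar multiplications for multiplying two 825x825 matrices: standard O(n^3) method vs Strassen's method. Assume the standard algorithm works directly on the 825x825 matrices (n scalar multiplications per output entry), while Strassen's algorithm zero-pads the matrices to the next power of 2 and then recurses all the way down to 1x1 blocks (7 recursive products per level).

Matrix multiplication for 825x825 matrices:

Strassen's algorithm requires power-of-2 dimensions. Pad 825x825 to 1024x1024 (next power of 2).

Standard algorithm: 825^3 = 561515625 multiplications
Strassen's algorithm: 7^(log2(1024)) = 7^10 = 282475249 multiplications
Savings: 561515625 - 282475249 = 279040376 multiplications

Standard: 561515625 multiplications (825^3). Strassen: 282475249 multiplications (7^10, after padding to 1024x1024). Strassen reduces 8 recursive multiplications to 7 at each level.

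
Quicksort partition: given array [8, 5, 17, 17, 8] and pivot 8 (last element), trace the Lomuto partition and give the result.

Lomuto partition with pivot = 8:

Initial array: [8, 5, 17, 17, 8]

arr[0]=8 <= 8: swap with position 0, array becomes [8, 5, 17, 17, 8]
arr[1]=5 <= 8: swap with position 1, array becomes [8, 5, 17, 17, 8]
arr[2]=17 > 8: no swap
arr[3]=17 > 8: no swap

Place pivot at position 2: [8, 5, 8, 17, 17]
Pivot position: 2

After partitioning with pivot 8, the array becomes [8, 5, 8, 17, 17]. The pivot is placed at index 2. All elements to the left of the pivot are <= 8, and all elements to the right are > 8.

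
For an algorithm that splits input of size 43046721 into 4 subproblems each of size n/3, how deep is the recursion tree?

For divide and conquer with division factor 3:

Problem sizes at each level:
Level 0: 43046721
Level 1: 14348907
Level 2: 4782969
Level 3: 1594323
Level 4: 531441
Level 5: 177147
Level 6: 59049
Level 7: 19683
Level 8: 6561
Level 9: 2187
Level 10: 729
Level 11: 243
Level 12: 81
Level 13: 27
Level 14: 9
Level 15: 3
Level 16: 1

The root is level 0 and the size-1 base case is level 16 (the tree spans levels 0 through 16, i.e. 17 levels counting the root), so the depth is the number of divisions: log_3(43046721) = 16

The recursion tree depth is log_3(43046721) = 16. At each level, the problem size is divided by 3, so it takes 16 divisions to reduce to a base case of size 1. The algorithm makes 4 recursive calls at each level.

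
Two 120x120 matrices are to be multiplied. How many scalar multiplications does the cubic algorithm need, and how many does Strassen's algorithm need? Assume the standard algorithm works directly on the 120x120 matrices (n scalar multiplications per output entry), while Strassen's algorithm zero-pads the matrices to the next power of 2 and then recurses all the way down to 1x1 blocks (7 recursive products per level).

Matrix multiplication for 120x120 matrices:

Strassen's algorithm requires power-of-2 dimensions. Pad 120x120 to 128x128 (next power of 2).

Standard algorithm: 120^3 = 1728000 multiplications
Strassen's algorithm: 7^(log2(128)) = 7^7 = 823543 multiplications
Savings: 1728000 - 823543 = 904457 multiplications

Standard: 1728000 multiplications (120^3). Strassen: 823543 multiplications (7^7, after padding to 128x128). Strassen reduces 8 recursive multiplications to 7 at each level.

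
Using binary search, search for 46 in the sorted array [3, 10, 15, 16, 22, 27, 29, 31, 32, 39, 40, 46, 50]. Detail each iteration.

Binary search for 46 in [3, 10, 15, 16, 22, 27, 29, 31, 32, 39, 40, 46, 50]:

lo=0, hi=12, mid=6, arr[mid]=29 -> 29 < 46, search right half
lo=7, hi=12, mid=9, arr[mid]=39 -> 39 < 46, search right half
lo=10, hi=12, mid=11, arr[mid]=46 -> Found target at index 11!

Binary search finds 46 at index 11 after 3 comparisons. The search repeatedly halves the search space by comparing with the middle element.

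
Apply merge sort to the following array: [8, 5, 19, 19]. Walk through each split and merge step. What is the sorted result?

Merge sort trace:

Split: [8, 5, 19, 19] -> [8, 5] and [19, 19]
  Split: [8, 5] -> [8] and [5]
  Merge: [8] + [5] -> [5, 8]
  Split: [19, 19] -> [19] and [19]
  Merge: [19] + [19] -> [19, 19]
Merge: [5, 8] + [19, 19] -> [5, 8, 19, 19]

Final sorted array: [5, 8, 19, 19]

The merge sort proceeds by recursively splitting the array and merging sorted halves.
After all merges, the sorted array is [5, 8, 19, 19].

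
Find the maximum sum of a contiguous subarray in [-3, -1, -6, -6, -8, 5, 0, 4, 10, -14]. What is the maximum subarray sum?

Using Kadane's algorithm on [-3, -1, -6, -6, -8, 5, 0, 4, 10, -14]:

Scanning through the array:
Position 1 (value -1): max_ending_here = -1, max_so_far = -1
Position 2 (value -6): max_ending_here = -6, max_so_far = -1
Position 3 (value -6): max_ending_here = -6, max_so_far = -1
Position 4 (value -8): max_ending_here = -8, max_so_far = -1
Position 5 (value 5): max_ending_here = 5, max_so_far = 5
Position 6 (value 0): max_ending_here = 5, max_so_far = 5
Position 7 (value 4): max_ending_here = 9, max_so_far = 9
Position 8 (value 10): max_ending_here = 19, max_so_far = 19
Position 9 (value -14): max_ending_here = 5, max_so_far = 19

Maximum subarray: [5, 0, 4, 10]
Maximum sum: 19

The maximum subarray is [5, 0, 4, 10] with sum 19. This subarray runs from index 5 to index 8.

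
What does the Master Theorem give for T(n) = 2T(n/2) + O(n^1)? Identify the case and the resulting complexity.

Master Theorem for T(n) = 2T(n/2) + O(n^1):

a = 2, b = 2, c = 1
log_b(a) = log_2(2) = 1.0000

Case 2: c = 1 = log_2(2) = 1.0000
T(n) = O(n^1 log n) = O(n log n)

For T(n) = 2T(n/2) + O(n^1): log_2(2) = 1.0000. This is Case 2 of the Master Theorem (c = log_b(a), equal work at all levels), giving O(n log n).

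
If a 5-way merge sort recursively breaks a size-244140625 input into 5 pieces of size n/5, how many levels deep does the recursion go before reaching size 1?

For divide and conquer with division factor 5:

Problem sizes at each level:
Level 0: 244140625
Level 1: 48828125
Level 2: 9765625
Level 3: 1953125
Level 4: 390625
Level 5: 78125
Level 6: 15625
Level 7: 3125
Level 8: 625
Level 9: 125
Level 10: 25
Level 11: 5
Level 12: 1

The root is level 0 and the size-1 base case is level 12 (the tree spans levels 0 through 12, i.e. 13 levels counting the root), so the depth is the number of divisions: log_5(244140625) = 12

The recursion tree depth is log_5(244140625) = 12. At each level, the problem size is divided by 5, so it takes 12 divisions to reduce to a base case of size 1. The algorithm makes 5 recursive calls at each level.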